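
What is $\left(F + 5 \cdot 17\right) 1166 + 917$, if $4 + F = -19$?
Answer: $73209$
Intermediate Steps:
$F = -23$ ($F = -4 - 19 = -23$)
$\left(F + 5 \cdot 17\right) 1166 + 917 = \left(-23 + 5 \cdot 17\right) 1166 + 917 = \left(-23 + 85\right) 1166 + 917 = 62 \cdot 1166 + 917 = 72292 + 917 = 73209$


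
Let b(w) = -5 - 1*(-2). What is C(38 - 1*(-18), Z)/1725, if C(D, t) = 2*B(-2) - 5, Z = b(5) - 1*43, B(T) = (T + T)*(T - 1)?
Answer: 19/1725 ≈ 0.011014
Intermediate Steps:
b(w) = -3 (b(w) = -5 + 2 = -3)
B(T) = 2*T*(-1 + T) (B(T) = (2*T)*(-1 + T) = 2*T*(-1 + T))
Z = -46 (Z = -3 - 1*43 = -3 - 43 = -46)
C(D, t) = 19 (C(D, t) = 2*(2*(-2)*(-1 - 2)) - 5 = 2*(2*(-2)*(-3)) - 5 = 2*12 - 5 = 24 - 5 = 19)
C(38 - 1*(-18), Z)/1725 = 19/1725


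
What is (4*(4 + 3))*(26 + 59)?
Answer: 2380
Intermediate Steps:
(4*(4 + 3))*(26 + 59) = (4*7)*85 = 28*85 = 2380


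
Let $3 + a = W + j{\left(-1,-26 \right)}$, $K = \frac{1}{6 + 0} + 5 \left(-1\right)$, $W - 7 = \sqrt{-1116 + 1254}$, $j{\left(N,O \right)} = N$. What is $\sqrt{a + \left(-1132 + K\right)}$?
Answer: $\frac{\sqrt{-40818 + 36 \sqrt{138}}}{6} \approx 33.498 i$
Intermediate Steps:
$W = 7 + \sqrt{138}$ ($W = 7 + \sqrt{-1116 + 1254} = 7 + \sqrt{138} \approx 18.747$)
$K = - \frac{29}{6}$ ($K = \frac{1}{6} - 5 = - \frac{29}{6} \approx -4.8333$)
$a = 3 + \sqrt{138}$ ($a = -3 - \left(-6 - \sqrt{138}\right) = -3 + \left(6 + \sqrt{138}\right) = 3 + \sqrt{138} \approx 14.747$)
$\sqrt{a + \left(-1132 + K\right)} = \sqrt{\left(3 + \sqrt{138}\right) - \frac{6821}{6}} = \sqrt{- \frac{6803}{6} + \sqrt{138}}$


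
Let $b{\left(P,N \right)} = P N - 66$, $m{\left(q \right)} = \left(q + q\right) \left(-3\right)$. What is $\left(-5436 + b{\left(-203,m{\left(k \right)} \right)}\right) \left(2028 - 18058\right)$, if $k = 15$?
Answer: $-204671040$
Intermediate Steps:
$m{\left(q \right)} = - 6 q$ ($m{\left(q \right)} = 2 q \left(-3\right) = - 6 q$)
$b{\left(P,N \right)} = -66 + N P$ ($b{\left(P,N \right)} = N P - 66 = -66 + N P$)
$\left(-5436 + b{\left(-203,m{\left(k \right)} \right)}\right) \left(2028 - 18058\right) = \left(-5436 - \left(66 - \left(-6\right) 15 \left(-203\right)\right)\right) \left(2028 - 18058\right) = \left(-5436 - -18204\right) \left(-16030\right) = \left(-5436 + \left(-66 + 18270\right)\right) \left(-16030\right) = \left(-5436 + 18204\right) \left(-16030\right) = 12768 \left(-16030\right) = -204671040$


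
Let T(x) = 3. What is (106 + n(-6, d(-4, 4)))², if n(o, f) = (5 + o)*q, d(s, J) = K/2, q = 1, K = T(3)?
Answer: 11025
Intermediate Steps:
K = 3
d(s, J) = 3/2
n(o, f) = 5 + o (n(o, f) = (5 + o)*1 = 5 + o)
(106 + n(-6, d(-4, 4)))² = (106 + (5 - 6))² = (106 - 1)² = 105² = 11025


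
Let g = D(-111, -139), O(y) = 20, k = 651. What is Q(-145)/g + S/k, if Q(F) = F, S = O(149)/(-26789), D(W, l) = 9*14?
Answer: -120416675/104637834 ≈ -1.1508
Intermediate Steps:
D(W, l) = 126
S = -20/26789 (S = 20/(-26789) = 20*(-1/26789) = -20/26789 ≈ -0.00074658)
g = 126
Q(-145)/g + S/k = -145/126 - 20/26789/651 = -145*1/126 - 20/26789*1/651 = -145/126 - 20/17439639 = -120416675/104637834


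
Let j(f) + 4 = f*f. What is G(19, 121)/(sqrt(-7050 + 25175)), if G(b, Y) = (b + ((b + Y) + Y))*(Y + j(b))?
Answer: 26768*sqrt(29)/145 ≈ 994.14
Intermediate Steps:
j(f) = -4 + f**2 (j(f) = -4 + f*f = -4 + f**2)
G(b, Y) = (2*Y + 2*b)*(-4 + Y + b**2) (G(b, Y) = (b + ((b + Y) + Y))*(Y + (-4 + b**2)) = (b + ((Y + b) + Y))*(-4 + Y + b**2) = (b + (b + 2*Y))*(-4 + Y + b**2) = (2*Y + 2*b)*(-4 + Y + b**2))
G(19, 121)/(sqrt(-7050 + 25175)) = (2*121**2 + 2*121*19 + 2*121*(-4 + 19**2) + 2*19*(-4 + 19**2))/(sqrt(-7050 + 25175)) = (2*14641 + 4598 + 2*121*(-4 + 361) + 2*19*(-4 + 361))/(sqrt(18125)) = (29282 + 4598 + 2*121*357 + 2*19*357)/((25*sqrt(29))) = (29282 + 4598 + 86394 + 13566)*(sqrt(29)/725) = 133840*(sqrt(29)/725) = 26768*sqrt(29)/145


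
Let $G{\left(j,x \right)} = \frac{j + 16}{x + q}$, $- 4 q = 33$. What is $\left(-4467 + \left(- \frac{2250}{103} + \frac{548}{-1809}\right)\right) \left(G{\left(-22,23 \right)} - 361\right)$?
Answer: $\frac{17835610620169}{10993293} \approx 1.6224 \cdot 10^{6}$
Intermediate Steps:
$q = - \frac{33}{4}$ ($q = \left(- \frac{1}{4}\right) 33 = - \frac{33}{4} \approx -8.25$)
$G{\left(j,x \right)} = \frac{16 + j}{- \frac{33}{4} + x}$ ($G{\left(j,x \right)} = \frac{j + 16}{x - \frac{33}{4}} = \frac{16 + j}{- \frac{33}{4} + x}$)
$\left(-4467 + \left(- \frac{2250}{103} + \frac{548}{-1809}\right)\right) \left(G{\left(-22,23 \right)} - 361\right) = \left(-4467 + \left(- \frac{2250}{103} + \frac{548}{-1809}\right)\right) \left(\frac{4 \left(16 - 22\right)}{-33 + 4 \cdot 23} - 361\right) = \left(-4467 + \left(\left(-2250\right) \frac{1}{103} + 548 \left(- \frac{1}{1809}\right)\right)\right) \left(4 \frac{1}{-33 + 92} \left(-6\right) - 361\right) = \left(-4467 - \frac{4126694}{186327}\right) \left(4 \cdot \frac{1}{59} \left(-6\right) - 361\right) = - \frac{836449403 \left(- \frac{24}{59} - 361\right)}{186327} = \left(- \frac{836449403}{186327}\right) \left(- \frac{21323}{59}\right) = \frac{17835610620169}{10993293}$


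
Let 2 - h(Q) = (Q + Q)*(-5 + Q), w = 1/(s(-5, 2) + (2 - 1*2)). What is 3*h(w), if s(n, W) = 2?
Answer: 39/2 ≈ 19.500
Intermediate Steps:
w = ½ (w = 1/(2 + (2 - 1*2)) = 1/(2 + (2 - 2)) = 1/(2 + 0) = 1/2 = ½ ≈ 0.50000)
h(Q) = 2 - 2*Q*(-5 + Q) (h(Q) = 2 - (Q + Q)*(-5 + Q) = 2 - 2*Q*(-5 + Q))
3*h(w) = 3*(2 - 2*(½)² + 10*(½)) = 3*(2 - 2*¼ + 5) = 3*(2 - ½ + 5) = 3*(13/2) = 39/2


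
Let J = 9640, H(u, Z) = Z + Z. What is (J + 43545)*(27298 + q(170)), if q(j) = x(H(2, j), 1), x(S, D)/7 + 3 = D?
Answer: 1451099540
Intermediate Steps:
H(u, Z) = 2*Z
x(S, D) = -21 + 7*D
q(j) = -14 (q(j) = -21 + 7*1 = -21 + 7 = -14)
(J + 43545)*(27298 + q(170)) = (9640 + 43545)*(27298 - 14) = 53185*27284 = 1451099540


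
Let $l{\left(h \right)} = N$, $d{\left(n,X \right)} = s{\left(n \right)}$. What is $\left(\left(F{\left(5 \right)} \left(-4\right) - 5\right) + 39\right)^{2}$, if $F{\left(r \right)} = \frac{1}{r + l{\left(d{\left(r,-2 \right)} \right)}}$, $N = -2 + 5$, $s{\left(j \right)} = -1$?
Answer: $\frac{4489}{4} \approx 1122.3$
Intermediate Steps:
$d{\left(n,X \right)} = -1$
$N = 3$
$l{\left(h \right)} = 3$
$F{\left(r \right)} = \frac{1}{3 + r}$ ($F{\left(r \right)} = \frac{1}{r + 3} = \frac{1}{3 + r}$)
$\left(\left(F{\left(5 \right)} \left(-4\right) - 5\right) + 39\right)^{2} = \left(\left(\frac{1}{3 + 5} \left(-4\right) - 5\right) + 39\right)^{2} = \left(\left(\frac{1}{8} \left(-4\right) - 5\right) + 39\right)^{2} = \left(\left(- \frac{1}{2} - 5\right) + 39\right)^{2} = \left(- \frac{11}{2} + 39\right)^{2} = \left(\frac{67}{2}\right)^{2} = \frac{4489}{4}$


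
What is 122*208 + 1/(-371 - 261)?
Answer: 16037631/632 ≈ 25376.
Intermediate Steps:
122*208 + 1/(-371 - 261) = 25376 + 1/(-632) = 25376 - 1/632 = 16037631/632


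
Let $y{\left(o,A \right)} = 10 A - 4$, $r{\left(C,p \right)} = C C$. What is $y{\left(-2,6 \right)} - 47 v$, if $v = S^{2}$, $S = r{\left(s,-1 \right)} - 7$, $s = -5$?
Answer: $-15172$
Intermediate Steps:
$r{\left(C,p \right)} = C^{2}$
$y{\left(o,A \right)} = -4 + 10 A$
$S = 18$ ($S = \left(-5\right)^{2} - 7 = 25 - 7 = 18$)
$v = 324$ ($v = 18^{2} = 324$)
$y{\left(-2,6 \right)} - 47 v = \left(-4 + 10 \cdot 6\right) - 15228 = \left(-4 + 60\right) - 15228 = 56 - 15228 = -15172$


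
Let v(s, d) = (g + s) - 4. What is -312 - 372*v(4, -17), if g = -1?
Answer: 60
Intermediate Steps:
v(s, d) = -5 + s (v(s, d) = (-1 + s) - 4 = -5 + s)
-312 - 372*v(4, -17) = -312 - 372*(-5 + 4) = -312 - 372*(-1) = -312 + 372 = 60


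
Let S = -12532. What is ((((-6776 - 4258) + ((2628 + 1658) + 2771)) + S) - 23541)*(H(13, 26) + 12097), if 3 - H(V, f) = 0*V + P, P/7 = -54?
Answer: -499743900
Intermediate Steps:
P = -378 (P = 7*(-54) = -378)
H(V, f) = 381 (H(V, f) = 3 - (0*V - 378) = 3 - (0 - 378) = 3 - 1*(-378) = 3 + 378 = 381)
((((-6776 - 4258) + ((2628 + 1658) + 2771)) + S) - 23541)*(H(13, 26) + 12097) = ((((-6776 - 4258) + ((2628 + 1658) + 2771)) - 12532) - 23541)*(381 + 12097) = (((-11034 + (4286 + 2771)) - 12532) - 23541)*12478 = (((-11034 + 7057) - 12532) - 23541)*12478 = ((-3977 - 12532) - 23541)*12478 = (-16509 - 23541)*12478 = -40050*12478 = -499743900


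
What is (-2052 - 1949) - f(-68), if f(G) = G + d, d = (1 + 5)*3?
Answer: -3951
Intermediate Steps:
d = 18 (d = 6*3 = 18)
f(G) = 18 + G (f(G) = G + 18 = 18 + G)
(-2052 - 1949) - f(-68) = (-2052 - 1949) - (18 - 68) = -4001 - 1*(-50) = -4001 + 50 = -3951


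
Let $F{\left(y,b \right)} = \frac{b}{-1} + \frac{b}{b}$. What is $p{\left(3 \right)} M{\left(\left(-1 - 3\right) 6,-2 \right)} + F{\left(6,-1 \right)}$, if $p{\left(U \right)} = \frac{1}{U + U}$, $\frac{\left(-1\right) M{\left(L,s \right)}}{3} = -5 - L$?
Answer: $- \frac{15}{2} \approx -7.5$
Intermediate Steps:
$F{\left(y,b \right)} = 1 - b$ ($F{\left(y,b \right)} = b \left(-1\right) + 1 = - b + 1 = 1 - b$)
$M{\left(L,s \right)} = 15 + 3 L$ ($M{\left(L,s \right)} = - 3 \left(-5 - L\right) = 15 + 3 L$)
$p{\left(U \right)} = \frac{1}{2 U}$
$p{\left(3 \right)} M{\left(\left(-1 - 3\right) 6,-2 \right)} + F{\left(6,-1 \right)} = \frac{1}{2 \cdot 3} \left(15 + 3 \left(-1 - 3\right) 6\right) + \left(1 - -1\right) = \frac{1}{2} \cdot \frac{1}{3} \left(15 + 3 \left(\left(-4\right) 6\right)\right) + \left(1 + 1\right) = \frac{15 + 3 \left(-24\right)}{6} + 2 = \frac{15 - 72}{6} + 2 = \frac{1}{6} \left(-57\right) + 2 = - \frac{19}{2} + 2 = - \frac{15}{2}$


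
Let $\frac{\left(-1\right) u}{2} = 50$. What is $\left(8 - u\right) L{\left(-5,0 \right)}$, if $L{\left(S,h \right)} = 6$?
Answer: $648$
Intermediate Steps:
$u = -100$ ($u = \left(-2\right) 50 = -100$)
$\left(8 - u\right) L{\left(-5,0 \right)} = \left(8 - -100\right) 6 = \left(8 + 100\right) 6 = 108 \cdot 6 = 648$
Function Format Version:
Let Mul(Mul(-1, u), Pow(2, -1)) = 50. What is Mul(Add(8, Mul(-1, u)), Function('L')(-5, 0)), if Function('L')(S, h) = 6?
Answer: 648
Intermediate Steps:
u = -100 (u = Mul(-2, 50) = -100)
Mul(Add(8, Mul(-1, u)), Function('L')(-5, 0)) = Mul(Add(8, Mul(-1, -100)), 6) = Mul(Add(8, 100), 6) = Mul(108, 6) = 648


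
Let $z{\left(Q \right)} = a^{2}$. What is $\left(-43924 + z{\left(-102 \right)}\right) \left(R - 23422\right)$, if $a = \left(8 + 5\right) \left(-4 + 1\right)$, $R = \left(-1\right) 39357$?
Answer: $2662017937$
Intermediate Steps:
$R = -39357$
$a = -39$ ($a = 13 \left(-3\right) = -39$)
$z{\left(Q \right)} = 1521$ ($z{\left(Q \right)} = \left(-39\right)^{2} = 1521$)
$\left(-43924 + z{\left(-102 \right)}\right) \left(R - 23422\right) = \left(-43924 + 1521\right) \left(-39357 - 23422\right) = \left(-42403\right) \left(-62779\right) = 2662017937$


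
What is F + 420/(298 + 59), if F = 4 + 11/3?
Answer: 451/51 ≈ 8.8431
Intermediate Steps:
F = 23/3 (F = 4 + 11*(⅓) = 4 + 11/3 = 23/3 ≈ 7.6667)
F + 420/(298 + 59) = 23/3 + 420/(298 + 59) = 23/3 + 420/357 = 23/3 + 420*(1/357) = 23/3 + 20/17 = 451/51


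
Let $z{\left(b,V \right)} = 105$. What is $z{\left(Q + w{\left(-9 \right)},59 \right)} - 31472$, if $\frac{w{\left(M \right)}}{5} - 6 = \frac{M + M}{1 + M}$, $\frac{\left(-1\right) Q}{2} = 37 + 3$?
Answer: $-31367$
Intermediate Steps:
$Q = -80$ ($Q = - 2 \left(37 + 3\right) = \left(-2\right) 40 = -80$)
$w{\left(M \right)} = 30 + \frac{10 M}{1 + M}$ ($w{\left(M \right)} = 30 + 5 \frac{M + M}{1 + M} = 30 + 5 \frac{2 M}{1 + M} = 30 + \frac{10 M}{1 + M}$)
$z{\left(Q + w{\left(-9 \right)},59 \right)} - 31472 = 105 - 31472 = -31367$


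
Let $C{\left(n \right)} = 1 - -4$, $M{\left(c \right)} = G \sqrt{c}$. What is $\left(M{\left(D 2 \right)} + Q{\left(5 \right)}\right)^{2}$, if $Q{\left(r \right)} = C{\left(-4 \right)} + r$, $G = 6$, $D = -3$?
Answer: $-116 + 120 i \sqrt{6} \approx -116.0 + 293.94 i$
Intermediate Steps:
$M{\left(c \right)} = 6 \sqrt{c}$
$C{\left(n \right)} = 5$ ($C{\left(n \right)} = 1 + 4 = 5$)
$Q{\left(r \right)} = 5 + r$
$\left(M{\left(D 2 \right)} + Q{\left(5 \right)}\right)^{2} = \left(6 \sqrt{\left(-3\right) 2} + \left(5 + 5\right)\right)^{2} = \left(6 \sqrt{-6} + 10\right)^{2} = \left(6 i \sqrt{6} + 10\right)^{2} = \left(10 + 6 i \sqrt{6}\right)^{2}$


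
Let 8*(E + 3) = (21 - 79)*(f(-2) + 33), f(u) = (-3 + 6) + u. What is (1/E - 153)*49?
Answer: -3741101/499 ≈ -7497.2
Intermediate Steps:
f(u) = 3 + u
E = -499/2 (E = -3 + ((21 - 79)*((3 - 2) + 33))/8 = -3 + (-58*(1 + 33))/8 = -3 + (-58*34)/8 = -3 + (1/8)*(-1972) = -3 - 493/2 = -499/2 ≈ -249.50)
(1/E - 153)*49 = (1/(-499/2) - 153)*49 = (-2/499 - 153)*49 = -76349/499*49 = -3741101/499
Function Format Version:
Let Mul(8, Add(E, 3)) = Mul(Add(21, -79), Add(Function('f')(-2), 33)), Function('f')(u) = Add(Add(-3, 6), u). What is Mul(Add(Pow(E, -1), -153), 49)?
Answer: Rational(-3741101, 499) ≈ -7497.2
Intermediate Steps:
Function('f')(u) = Add(3, u)
E = Rational(-499, 2) (E = Add(-3, Mul(Rational(1, 8), Mul(Add(21, -79), Add(Add(3, -2), 33)))) = Add(-3, Mul(Rational(1, 8), Mul(-58, Add(1, 33)))) = Add(-3, Mul(Rational(1, 8), Mul(-58, 34))) = Add(-3, Mul(Rational(1, 8), -1972)) = Add(-3, Rational(-493, 2)) = Rational(-499, 2) ≈ -249.50)
Mul(Add(Pow(E, -1), -153), 49) = Mul(Add(Pow(Rational(-499, 2), -1), -153), 49) = Mul(Add(Rational(-2, 499), -153), 49) = Mul(Rational(-76349, 499), 49) = Rational(-3741101, 499)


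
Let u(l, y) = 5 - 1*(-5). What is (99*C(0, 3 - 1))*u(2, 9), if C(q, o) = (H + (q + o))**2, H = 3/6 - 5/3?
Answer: 1375/2 ≈ 687.50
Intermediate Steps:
H = -7/6 (H = 3*(1/6) - 5*1/3 = 1/2 - 5/3 = -7/6 ≈ -1.1667)
u(l, y) = 10 (u(l, y) = 5 + 5 = 10)
C(q, o) = (-7/6 + o + q)**2 (C(q, o) = (-7/6 + (q + o))**2 = (-7/6 + (o + q))**2 = (-7/6 + o + q)**2)
(99*C(0, 3 - 1))*u(2, 9) = (99*((-7 + 6*(3 - 1) + 6*0)**2/36))*10 = (99*((-7 + 6*2 + 0)**2/36))*10 = (99*((-7 + 12 + 0)**2/36))*10 = (99*((1/36)*5**2))*10 = (99*((1/36)*25))*10 = (99*(25/36))*10 = (275/4)*10 = 1375/2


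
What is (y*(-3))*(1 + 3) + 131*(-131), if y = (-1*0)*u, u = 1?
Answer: -17161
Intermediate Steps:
y = 0 (y = -1*0*1 = 0*1 = 0)
(y*(-3))*(1 + 3) + 131*(-131) = (0*(-3))*(1 + 3) + 131*(-131) = 0*4 - 17161 = 0 - 17161 = -17161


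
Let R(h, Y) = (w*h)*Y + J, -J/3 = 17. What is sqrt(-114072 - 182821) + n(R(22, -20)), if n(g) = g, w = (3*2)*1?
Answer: -2691 + I*sqrt(296893) ≈ -2691.0 + 544.88*I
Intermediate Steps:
J = -51 (J = -3*17 = -51)
w = 6 (w = 6*1 = 6)
R(h, Y) = -51 + 6*Y*h (R(h, Y) = (6*h)*Y - 51 = 6*Y*h - 51 = -51 + 6*Y*h)
sqrt(-114072 - 182821) + n(R(22, -20)) = sqrt(-114072 - 182821) + (-51 + 6*(-20)*22) = sqrt(-296893) + (-51 - 2640) = I*sqrt(296893) - 2691 = -2691 + I*sqrt(296893)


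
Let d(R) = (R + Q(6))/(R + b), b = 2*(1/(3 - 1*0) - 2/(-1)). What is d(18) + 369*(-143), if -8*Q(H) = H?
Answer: -14352417/272 ≈ -52766.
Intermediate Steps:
Q(H) = -H/8
b = 14/3 (b = 2*(1/(3 + 0) - 2*(-1)) = 2*(1/3 + 2) = 2*(7/3) = 14/3 ≈ 4.6667)
d(R) = (-3/4 + R)/(14/3 + R) (d(R) = (R - 1/8*6)/(R + 14/3) = (R - 3/4)/(14/3 + R) = (-3/4 + R)/(14/3 + R))
d(18) + 369*(-143) = 3*(-3 + 4*18)/(4*(14 + 3*18)) + 369*(-143) = 3*(-3 + 72)/(4*(14 + 54)) - 52767 = (3/4)*69/68 - 52767 = (3/4)*(1/68)*69 - 52767 = 207/272 - 52767 = -14352417/272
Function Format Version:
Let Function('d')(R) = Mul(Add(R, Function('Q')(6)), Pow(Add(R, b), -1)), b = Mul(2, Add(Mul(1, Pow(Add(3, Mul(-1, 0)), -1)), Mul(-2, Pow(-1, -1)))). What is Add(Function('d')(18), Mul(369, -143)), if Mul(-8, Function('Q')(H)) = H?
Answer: Rational(-14352417, 272) ≈ -52766.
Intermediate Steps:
Function('Q')(H) = Mul(Rational(-1, 8), H)
b = Rational(14, 3) (b = Mul(2, Add(Mul(1, Pow(Add(3, 0), -1)), Mul(-2, -1))) = Mul(2, Add(Mul(1, Pow(3, -1)), 2)) = Mul(2, Add(Mul(1, Rational(1, 3)), 2)) = Mul(2, Add(Rational(1, 3), 2)) = Mul(2, Rational(7, 3)) = Rational(14, 3) ≈ 4.6667)
Function('d')(R) = Mul(Pow(Add(Rational(14, 3), R), -1), Add(Rational(-3, 4), R)) (Function('d')(R) = Mul(Add(R, Mul(Rational(-1, 8), 6)), Pow(Add(R, Rational(14, 3)), -1)) = Mul(Add(R, Rational(-3, 4)), Pow(Add(Rational(14, 3), R), -1)) = Mul(Add(Rational(-3, 4), R), Pow(Add(Rational(14, 3), R), -1)) = Mul(Pow(Add(Rational(14, 3), R), -1), Add(Rational(-3, 4), R)))
Add(Function('d')(18), Mul(369, -143)) = Add(Mul(Rational(3, 4), Pow(Add(14, Mul(3, 18)), -1), Add(-3, Mul(4, 18))), Mul(369, -143)) = Add(Mul(Rational(3, 4), Pow(Add(14, 54), -1), Add(-3, 72)), -52767) = Add(Mul(Rational(3, 4), Pow(68, -1), 69), -52767) = Add(Mul(Rational(3, 4), Rational(1, 68), 69), -52767) = Add(Rational(207, 272), -52767) = Rational(-14352417, 272)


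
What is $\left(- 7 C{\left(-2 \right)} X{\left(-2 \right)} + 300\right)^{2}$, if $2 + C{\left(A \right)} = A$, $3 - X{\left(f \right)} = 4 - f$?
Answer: $46656$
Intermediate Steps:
$X{\left(f \right)} = -1 + f$ ($X{\left(f \right)} = 3 - \left(4 - f\right) = 3 + \left(-4 + f\right) = -1 + f$)
$C{\left(A \right)} = -2 + A$
$\left(- 7 C{\left(-2 \right)} X{\left(-2 \right)} + 300\right)^{2} = \left(- 7 \left(-2 - 2\right) \left(-1 - 2\right) + 300\right)^{2} = \left(\left(-7\right) \left(-4\right) \left(-3\right) + 300\right)^{2} = \left(28 \left(-3\right) + 300\right)^{2} = \left(-84 + 300\right)^{2} = 216^{2} = 46656$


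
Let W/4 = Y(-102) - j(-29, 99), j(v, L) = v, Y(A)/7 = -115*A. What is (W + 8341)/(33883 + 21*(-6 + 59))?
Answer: 336897/34996 ≈ 9.6267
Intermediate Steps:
Y(A) = -805*A (Y(A) = 7*(-115*A) = -805*A)
W = 328556 (W = 4*(-805*(-102) - 1*(-29)) = 4*(82110 + 29) = 4*82139 = 328556)
(W + 8341)/(33883 + 21*(-6 + 59)) = (328556 + 8341)/(33883 + 21*(-6 + 59)) = 336897/(33883 + 21*53) = 336897/(33883 + 1113) = 336897/34996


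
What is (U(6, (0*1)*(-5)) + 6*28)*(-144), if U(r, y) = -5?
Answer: -23472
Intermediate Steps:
(U(6, (0*1)*(-5)) + 6*28)*(-144) = (-5 + 6*28)*(-144) = (-5 + 168)*(-144) = 163*(-144) = -23472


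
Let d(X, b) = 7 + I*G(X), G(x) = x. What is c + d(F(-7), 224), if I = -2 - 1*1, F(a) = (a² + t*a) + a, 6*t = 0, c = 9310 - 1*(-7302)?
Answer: 16493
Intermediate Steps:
c = 16612 (c = 9310 + 7302 = 16612)
t = 0 (t = (⅙)*0 = 0)
F(a) = a + a² (F(a) = (a² + 0*a) + a = (a² + 0) + a = a² + a = a + a²)
I = -3 (I = -2 - 1 = -3)
d(X, b) = 7 - 3*X
c + d(F(-7), 224) = 16612 + (7 - (-21)*(1 - 7)) = 16612 + (7 - (-21)*(-6)) = 16612 + (7 - 3*42) = 16612 + (7 - 126) = 16612 - 119 = 16493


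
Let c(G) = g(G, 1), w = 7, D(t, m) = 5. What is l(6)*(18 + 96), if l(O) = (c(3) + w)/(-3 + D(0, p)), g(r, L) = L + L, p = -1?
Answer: 513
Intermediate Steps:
g(r, L) = 2*L
c(G) = 2 (c(G) = 2*1 = 2)
l(O) = 9/2 (l(O) = (2 + 7)/(-3 + 5) = 9/2)
l(6)*(18 + 96) = 9*(18 + 96)/2 = (9/2)*114 = 513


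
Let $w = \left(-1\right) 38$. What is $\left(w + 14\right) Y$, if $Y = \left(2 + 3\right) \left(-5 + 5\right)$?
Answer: $0$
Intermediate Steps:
$Y = 0$ ($Y = 5 \cdot 0 = 0$)
$w = -38$
$\left(w + 14\right) Y = \left(-38 + 14\right) 0 = \left(-24\right) 0 = 0$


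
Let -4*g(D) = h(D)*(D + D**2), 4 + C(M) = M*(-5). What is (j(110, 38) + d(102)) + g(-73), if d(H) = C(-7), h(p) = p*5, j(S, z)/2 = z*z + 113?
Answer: 482755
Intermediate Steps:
C(M) = -4 - 5*M (C(M) = -4 + M*(-5) = -4 - 5*M)
j(S, z) = 226 + 2*z**2 (j(S, z) = 2*(z*z + 113) = 2*(z**2 + 113) = 2*(113 + z**2) = 226 + 2*z**2)
h(p) = 5*p
d(H) = 31 (d(H) = -4 - 5*(-7) = -4 + 35 = 31)
g(D) = -5*D*(D + D**2)/4
(j(110, 38) + d(102)) + g(-73) = ((226 + 2*38**2) + 31) + (5/4)*(-73)**2*(-1 - 1*(-73)) = ((226 + 2*1444) + 31) + (5/4)*5329*(-1 + 73) = ((226 + 2888) + 31) + (5/4)*5329*72 = (3114 + 31) + 479610 = 3145 + 479610 = 482755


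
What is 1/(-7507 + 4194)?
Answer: -1/3313 ≈ -0.00030184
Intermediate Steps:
1/(-7507 + 4194) = 1/(-3313) = -1/3313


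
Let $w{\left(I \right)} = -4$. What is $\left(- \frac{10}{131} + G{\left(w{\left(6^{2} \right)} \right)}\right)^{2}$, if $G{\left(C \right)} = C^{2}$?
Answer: $\frac{4351396}{17161} \approx 253.56$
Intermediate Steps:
$\left(- \frac{10}{131} + G{\left(w{\left(6^{2} \right)} \right)}\right)^{2} = \left(- \frac{10}{131} + \left(-4\right)^{2}\right)^{2} = \left(\left(-10\right) \frac{1}{131} + 16\right)^{2} = \left(- \frac{10}{131} + 16\right)^{2} = \left(\frac{2086}{131}\right)^{2} = \frac{4351396}{17161}$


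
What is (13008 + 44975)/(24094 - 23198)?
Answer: 57983/896 ≈ 64.713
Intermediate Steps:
(13008 + 44975)/(24094 - 23198) = 57983/896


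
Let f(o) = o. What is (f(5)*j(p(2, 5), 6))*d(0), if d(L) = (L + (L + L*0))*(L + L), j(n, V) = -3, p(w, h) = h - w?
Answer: 0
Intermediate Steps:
d(L) = 4*L² (d(L) = (L + (L + 0))*(2*L) = (L + L)*(2*L) = (2*L)*(2*L) = 4*L²)
(f(5)*j(p(2, 5), 6))*d(0) = (5*(-3))*(4*0²) = -60*0 = -15*0 = 0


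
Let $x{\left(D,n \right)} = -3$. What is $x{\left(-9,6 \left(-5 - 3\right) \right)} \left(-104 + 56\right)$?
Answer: $144$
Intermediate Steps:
$x{\left(-9,6 \left(-5 - 3\right) \right)} \left(-104 + 56\right) = - 3 \left(-104 + 56\right) = \left(-3\right) \left(-48\right) = 144$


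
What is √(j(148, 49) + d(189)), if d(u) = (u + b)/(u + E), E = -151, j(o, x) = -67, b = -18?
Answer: 5*I*√10/2 ≈ 7.9057*I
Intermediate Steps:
d(u) = (-18 + u)/(-151 + u) (d(u) = (u - 18)/(u - 151) = (-18 + u)/(-151 + u))
√(j(148, 49) + d(189)) = √(-67 + (-18 + 189)/(-151 + 189)) = √(-67 + 171/38) = √(-67 + (1/38)*171) = √(-67 + 9/2) = √(-125/2) = 5*I*√10/2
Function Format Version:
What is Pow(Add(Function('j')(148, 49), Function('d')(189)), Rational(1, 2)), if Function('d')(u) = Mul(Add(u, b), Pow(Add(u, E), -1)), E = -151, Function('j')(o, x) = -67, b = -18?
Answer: Mul(Rational(5, 2), I, Pow(10, Rational(1, 2))) ≈ Mul(7.9057, I)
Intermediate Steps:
Function('d')(u) = Mul(Pow(Add(-151, u), -1), Add(-18, u)) (Function('d')(u) = Mul(Add(u, -18), Pow(Add(u, -151), -1)) = Mul(Add(-18, u), Pow(Add(-151, u), -1)) = Mul(Pow(Add(-151, u), -1), Add(-18, u)))
Pow(Add(Function('j')(148, 49), Function('d')(189)), Rational(1, 2)) = Pow(Add(-67, Mul(Pow(Add(-151, 189), -1), Add(-18, 189))), Rational(1, 2)) = Pow(Add(-67, Mul(Pow(38, -1), 171)), Rational(1, 2)) = Pow(Add(-67, Mul(Rational(1, 38), 171)), Rational(1, 2)) = Pow(Add(-67, Rational(9, 2)), Rational(1, 2)) = Pow(Rational(-125, 2), Rational(1, 2)) = Mul(Rational(5, 2), I, Pow(10, Rational(1, 2)))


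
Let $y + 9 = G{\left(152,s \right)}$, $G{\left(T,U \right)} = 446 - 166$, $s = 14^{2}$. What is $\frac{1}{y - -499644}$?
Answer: $\frac{1}{499915} \approx 2.0003 \cdot 10^{-6}$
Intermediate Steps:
$s = 196$
$G{\left(T,U \right)} = 280$ ($G{\left(T,U \right)} = 446 - 166 = 280$)
$y = 271$ ($y = -9 + 280 = 271$)
$\frac{1}{y - -499644} = \frac{1}{271 - -499644} = \frac{1}{271 + 499644} = \frac{1}{499915}$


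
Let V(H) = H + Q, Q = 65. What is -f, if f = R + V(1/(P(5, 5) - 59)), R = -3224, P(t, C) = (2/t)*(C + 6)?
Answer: 862412/273 ≈ 3159.0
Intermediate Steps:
P(t, C) = 2*(6 + C)/t (P(t, C) = (2/t)*(6 + C) = 2*(6 + C)/t)
V(H) = 65 + H (V(H) = H + 65 = 65 + H)
f = -862412/273 (f = -3224 + (65 + 1/(2*(6 + 5)/5 - 59)) = -3224 + (65 + 1/(2*(1/5)*11 - 59)) = -3224 + (65 + 1/(22/5 - 59)) = -3224 + (65 + 1/(-273/5)) = -3224 + (65 - 5/273) = -3224 + 17740/273 = -862412/273 ≈ -3159.0)
-f = -1*(-862412/273) = 862412/273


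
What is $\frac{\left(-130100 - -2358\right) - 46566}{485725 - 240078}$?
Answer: $- \frac{174308}{245647} \approx -0.70959$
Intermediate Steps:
$\frac{\left(-130100 - -2358\right) - 46566}{485725 - 240078} = \frac{\left(-130100 + 2358\right) - 46566}{245647} = \left(-127742 - 46566\right) \frac{1}{245647} = \left(-174308\right) \frac{1}{245647} = - \frac{174308}{245647}$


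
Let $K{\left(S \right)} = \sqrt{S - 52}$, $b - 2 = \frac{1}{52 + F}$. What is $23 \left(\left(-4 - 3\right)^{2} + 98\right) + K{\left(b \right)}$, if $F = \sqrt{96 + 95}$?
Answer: $3381 + \frac{\sqrt{-2599 - 50 \sqrt{191}}}{\sqrt{52 + \sqrt{191}}} \approx 3381.0 + 7.07 i$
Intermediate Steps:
$F = \sqrt{191} \approx 13.82$
$b = 2 + \frac{1}{52 + \sqrt{191}} \approx 2.0152$
$K{\left(S \right)} = \sqrt{-52 + S}$
$23 \left(\left(-4 - 3\right)^{2} + 98\right) + K{\left(b \right)} = 23 \left(\left(-4 - 3\right)^{2} + 98\right) + \sqrt{-52 + \left(\frac{5078}{2513} - \frac{\sqrt{191}}{2513}\right)} = 23 \left(\left(-7\right)^{2} + 98\right) + \sqrt{- \frac{125598}{2513} - \frac{\sqrt{191}}{2513}} = 23 \left(49 + 98\right) + \sqrt{- \frac{125598}{2513} - \frac{\sqrt{191}}{2513}} = 23 \cdot 147 + \sqrt{- \frac{125598}{2513} - \frac{\sqrt{191}}{2513}} = 3381 + \sqrt{- \frac{125598}{2513} - \frac{\sqrt{191}}{2513}}$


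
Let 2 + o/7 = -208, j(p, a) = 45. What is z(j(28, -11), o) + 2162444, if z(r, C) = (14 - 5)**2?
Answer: 2162525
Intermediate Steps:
o = -1470 (o = -14 + 7*(-208) = -14 - 1456 = -1470)
z(r, C) = 81 (z(r, C) = 9**2 = 81)
z(j(28, -11), o) + 2162444 = 81 + 2162444 = 2162525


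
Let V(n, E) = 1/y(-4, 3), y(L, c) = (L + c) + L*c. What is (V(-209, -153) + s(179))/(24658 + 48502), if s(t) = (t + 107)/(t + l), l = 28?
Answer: 3511/196873560 ≈ 1.7834e-5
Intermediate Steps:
s(t) = (107 + t)/(28 + t) (s(t) = (t + 107)/(t + 28) = (107 + t)/(28 + t))
y(L, c) = L + c + L*c
V(n, E) = -1/13 (V(n, E) = 1/(-4 + 3 - 4*3) = 1/(-4 + 3 - 12) = 1/(-13) = -1/13)
(V(-209, -153) + s(179))/(24658 + 48502) = (-1/13 + (107 + 179)/(28 + 179))/(24658 + 48502) = (-1/13 + 286/207)/73160 = (-1/13 + (1/207)*286)*(1/73160) = (-1/13 + 286/207)*(1/73160) = (3511/2691)*(1/73160) = 3511/196873560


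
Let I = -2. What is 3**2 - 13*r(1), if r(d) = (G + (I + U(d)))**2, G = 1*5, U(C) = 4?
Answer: -628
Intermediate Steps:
G = 5
r(d) = 49 (r(d) = (5 + (-2 + 4))**2 = (5 + 2)**2 = 7**2 = 49)
3**2 - 13*r(1) = 3**2 - 13*49 = 9 - 637 = -628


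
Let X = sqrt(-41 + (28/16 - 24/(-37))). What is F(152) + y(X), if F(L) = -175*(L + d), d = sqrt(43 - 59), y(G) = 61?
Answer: -26539 - 700*I ≈ -26539.0 - 700.0*I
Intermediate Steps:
X = I*sqrt(211381)/74 (X = sqrt(-41 + (28*(1/16) - 24*(-1/37))) = sqrt(-41 + (7/4 + 24/37)) = sqrt(-41 + 355/148) = sqrt(-5713/148) = I*sqrt(211381)/74 ≈ 6.213*I)
d = 4*I (d = sqrt(-16) = 4*I ≈ 4.0*I)
F(L) = -700*I - 175*L (F(L) = -175*(L + 4*I) = -700*I - 175*L)
F(152) + y(X) = (-700*I - 175*152) + 61 = (-700*I - 26600) + 61 = (-26600 - 700*I) + 61 = -26539 - 700*I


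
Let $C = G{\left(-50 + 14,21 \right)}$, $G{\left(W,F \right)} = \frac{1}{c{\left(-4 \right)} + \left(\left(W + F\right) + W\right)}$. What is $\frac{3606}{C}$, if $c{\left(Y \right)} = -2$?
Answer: $-191118$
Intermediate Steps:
$G{\left(W,F \right)} = \frac{1}{-2 + F + 2 W}$ ($G{\left(W,F \right)} = \frac{1}{-2 + \left(\left(W + F\right) + W\right)} = \frac{1}{-2 + \left(\left(F + W\right) + W\right)} = \frac{1}{-2 + \left(F + 2 W\right)} = \frac{1}{-2 + F + 2 W}$)
$C = - \frac{1}{53}$ ($C = \frac{1}{-2 + 21 + 2 \left(-50 + 14\right)} = \frac{1}{-2 + 21 + 2 \left(-36\right)} = \frac{1}{-2 + 21 - 72} = \frac{1}{-53} = - \frac{1}{53} \approx -0.018868$)
$\frac{3606}{C} = \frac{3606}{- \frac{1}{53}} = 3606 \left(-53\right) = -191118$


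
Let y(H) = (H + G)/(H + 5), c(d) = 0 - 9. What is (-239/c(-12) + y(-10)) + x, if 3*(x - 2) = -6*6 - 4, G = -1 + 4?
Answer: 748/45 ≈ 16.622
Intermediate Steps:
G = 3
c(d) = -9
y(H) = (3 + H)/(5 + H) (y(H) = (H + 3)/(H + 5) = (3 + H)/(5 + H))
x = -34/3 (x = 2 + (-6*6 - 4)/3 = 2 + (-36 - 4)/3 = 2 + (1/3)*(-40) = 2 - 40/3 = -34/3 ≈ -11.333)
(-239/c(-12) + y(-10)) + x = (-239/(-9) + (3 - 10)/(5 - 10)) - 34/3 = (-239*(-1/9) - 7/(-5)) - 34/3 = (239/9 - 1/5*(-7)) - 34/3 = (239/9 + 7/5) - 34/3 = 1258/45 - 34/3 = 748/45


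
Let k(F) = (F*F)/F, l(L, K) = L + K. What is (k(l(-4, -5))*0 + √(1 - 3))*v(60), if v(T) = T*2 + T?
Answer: 180*I*√2 ≈ 254.56*I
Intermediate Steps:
l(L, K) = K + L
v(T) = 3*T (v(T) = 2*T + T = 3*T)
k(F) = F (k(F) = F²/F = F)
(k(l(-4, -5))*0 + √(1 - 3))*v(60) = ((-5 - 4)*0 + √(1 - 3))*(3*60) = (-9*0 + √(-2))*180 = (0 + I*√2)*180 = (I*√2)*180 = 180*I*√2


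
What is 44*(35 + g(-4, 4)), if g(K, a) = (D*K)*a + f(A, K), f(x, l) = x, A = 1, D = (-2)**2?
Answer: -1232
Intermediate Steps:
D = 4
g(K, a) = 1 + 4*K*a (g(K, a) = (4*K)*a + 1 = 4*K*a + 1 = 1 + 4*K*a)
44*(35 + g(-4, 4)) = 44*(35 + (1 + 4*(-4)*4)) = 44*(35 + (1 - 64)) = 44*(35 - 63) = 44*(-28) = -1232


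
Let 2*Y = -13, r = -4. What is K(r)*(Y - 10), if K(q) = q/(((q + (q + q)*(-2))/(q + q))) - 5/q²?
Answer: -1243/32 ≈ -38.844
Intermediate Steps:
Y = -13/2 (Y = (½)*(-13) = -13/2 ≈ -6.5000)
K(q) = -5/q² - 2*q/3 (K(q) = q/(((q + (2*q)*(-2))/((2*q)))) - 5/q² = q/(((q - 4*q)*(1/(2*q)))) - 5/q² = q/(((-3*q)*(1/(2*q)))) - 5/q² = q/(-3/2) - 5/q² = q*(-⅔) - 5/q² = -2*q/3 - 5/q² = -5/q² - 2*q/3)
K(r)*(Y - 10) = (-5/(-4)² - ⅔*(-4))*(-13/2 - 10) = (-5*1/16 + 8/3)*(-33/2) = (-5/16 + 8/3)*(-33/2) = (113/48)*(-33/2) = -1243/32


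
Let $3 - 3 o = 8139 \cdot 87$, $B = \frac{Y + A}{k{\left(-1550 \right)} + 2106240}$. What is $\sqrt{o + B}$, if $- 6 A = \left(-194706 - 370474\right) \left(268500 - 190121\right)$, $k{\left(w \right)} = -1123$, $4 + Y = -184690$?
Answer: $\frac{i \sqrt{9273863879416509702}}{6315351} \approx 482.21 i$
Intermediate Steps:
$Y = -184694$ ($Y = -4 - 184690 = -184694$)
$A = \frac{22149121610}{3}$ ($A = - \frac{\left(-194706 - 370474\right) \left(268500 - 190121\right)}{6} = - \frac{\left(-565180\right) 78379}{6} = \left(- \frac{1}{6}\right) \left(-44298243220\right) = \frac{22149121610}{3} \approx 7.383 \cdot 10^{9}$)
$B = \frac{22148567528}{6315351}$ ($B = \frac{-184694 + \frac{22149121610}{3}}{-1123 + 2106240} = \frac{22148567528}{3 \cdot 2105117} = \frac{22148567528}{3} \cdot \frac{1}{2105117} = \frac{22148567528}{6315351} \approx 3507.1$)
$o = -236030$ ($o = 1 - \frac{8139 \cdot 87}{3} = 1 - 236031 = -236030$)
$\sqrt{o + B} = \sqrt{-236030 + \frac{22148567528}{6315351}} = \sqrt{- \frac{1468463729002}{6315351}} = \frac{i \sqrt{9273863879416509702}}{6315351}$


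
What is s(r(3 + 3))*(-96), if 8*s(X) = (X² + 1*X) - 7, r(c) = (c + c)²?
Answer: -250476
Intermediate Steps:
r(c) = 4*c² (r(c) = (2*c)² = 4*c²)
s(X) = -7/8 + X/8 + X²/8 (s(X) = ((X² + 1*X) - 7)/8 = ((X² + X) - 7)/8 = ((X + X²) - 7)/8 = (-7 + X + X²)/8 = -7/8 + X/8 + X²/8)
s(r(3 + 3))*(-96) = (-7/8 + (4*(3 + 3)²)/8 + (4*(3 + 3)²)²/8)*(-96) = (-7/8 + (4*6²)/8 + (4*6²)²/8)*(-96) = (-7/8 + (4*36)/8 + (4*36)²/8)*(-96) = (-7/8 + (⅛)*144 + (⅛)*144²)*(-96) = (-7/8 + 18 + (⅛)*20736)*(-96) = (-7/8 + 18 + 2592)*(-96) = (20873/8)*(-96) = -250476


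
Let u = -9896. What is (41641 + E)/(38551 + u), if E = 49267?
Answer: 90908/28655 ≈ 3.1725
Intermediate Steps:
(41641 + E)/(38551 + u) = (41641 + 49267)/(38551 - 9896) = 90908/28655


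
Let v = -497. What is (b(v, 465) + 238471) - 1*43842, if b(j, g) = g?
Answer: 195094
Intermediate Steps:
(b(v, 465) + 238471) - 1*43842 = (465 + 238471) - 1*43842 = 238936 - 43842 = 195094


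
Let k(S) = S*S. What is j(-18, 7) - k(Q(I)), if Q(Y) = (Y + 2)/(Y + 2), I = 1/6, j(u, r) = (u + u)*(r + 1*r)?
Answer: -505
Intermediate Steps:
j(u, r) = 4*r*u (j(u, r) = (2*u)*(r + r) = (2*u)*(2*r) = 4*r*u)
I = ⅙ ≈ 0.16667
Q(Y) = 1 (Q(Y) = (2 + Y)/(2 + Y) = 1)
k(S) = S²
j(-18, 7) - k(Q(I)) = 4*7*(-18) - 1*1² = -504 - 1*1 = -504 - 1 = -505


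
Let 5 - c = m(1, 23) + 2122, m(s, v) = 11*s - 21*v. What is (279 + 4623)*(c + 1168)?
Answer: -2338254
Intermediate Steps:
m(s, v) = -21*v + 11*s
c = -1645 (c = 5 - ((-21*23 + 11*1) + 2122) = 5 - ((-483 + 11) + 2122) = 5 - (-472 + 2122) = 5 - 1*1650 = 5 - 1650 = -1645)
(279 + 4623)*(c + 1168) = (279 + 4623)*(-1645 + 1168) = 4902*(-477) = -2338254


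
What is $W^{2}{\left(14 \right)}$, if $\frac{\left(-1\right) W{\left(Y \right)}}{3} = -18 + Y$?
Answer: $144$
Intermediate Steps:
$W{\left(Y \right)} = 54 - 3 Y$ ($W{\left(Y \right)} = - 3 \left(-18 + Y\right) = 54 - 3 Y$)
$W^{2}{\left(14 \right)} = \left(54 - 42\right)^{2} = 12^{2} = 144$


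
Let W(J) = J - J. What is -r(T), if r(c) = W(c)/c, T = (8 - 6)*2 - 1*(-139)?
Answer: 0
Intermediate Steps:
W(J) = 0
T = 143 (T = 2*2 + 139 = 4 + 139 = 143)
r(c) = 0 (r(c) = 0/c = 0)
-r(T) = -1*0 = 0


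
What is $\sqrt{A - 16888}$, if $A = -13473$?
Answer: $i \sqrt{30361} \approx 174.24 i$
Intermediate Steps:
$\sqrt{A - 16888} = \sqrt{-13473 - 16888} = \sqrt{-30361} = i \sqrt{30361}$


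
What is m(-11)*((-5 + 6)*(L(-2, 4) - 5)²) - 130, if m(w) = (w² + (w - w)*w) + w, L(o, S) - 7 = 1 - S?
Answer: -20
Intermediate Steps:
L(o, S) = 8 - S (L(o, S) = 7 + (1 - S) = 8 - S)
m(w) = w + w² (m(w) = (w² + 0*w) + w = (w² + 0) + w = w² + w = w + w²)
m(-11)*((-5 + 6)*(L(-2, 4) - 5)²) - 130 = (-11*(1 - 11))*((-5 + 6)*((8 - 1*4) - 5)²) - 130 = (-11*(-10))*(1*((8 - 4) - 5)²) - 130 = 110*(1*(4 - 5)²) - 130 = 110*(1*(-1)²) - 130 = 110*(1*1) - 130 = 110*1 - 130 = 110 - 130 = -20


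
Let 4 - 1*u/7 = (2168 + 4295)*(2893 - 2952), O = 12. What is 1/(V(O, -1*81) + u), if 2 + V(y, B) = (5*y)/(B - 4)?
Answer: 17/45377153 ≈ 3.7464e-7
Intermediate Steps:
u = 2669247 (u = 28 - 7*(2168 + 4295)*(2893 - 2952) = 28 - 45241*(-59) = 28 - 7*(-381317) = 28 + 2669219 = 2669247)
V(y, B) = -2 + 5*y/(-4 + B) (V(y, B) = -2 + (5*y)/(B - 4) = -2 + (5*y)/(-4 + B) = -2 + 5*y/(-4 + B))
1/(V(O, -1*81) + u) = 1/((8 - (-2)*81 + 5*12)/(-4 - 1*81) + 2669247) = 1/((8 - 2*(-81) + 60)/(-4 - 81) + 2669247) = 1/((8 + 162 + 60)/(-85) + 2669247) = 1/(-1/85*230 + 2669247) = 1/(-46/17 + 2669247) = 1/(45377153/17) = 17/45377153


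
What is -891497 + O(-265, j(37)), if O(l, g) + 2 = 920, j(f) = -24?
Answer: -890579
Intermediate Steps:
O(l, g) = 918 (O(l, g) = -2 + 920 = 918)
-891497 + O(-265, j(37)) = -891497 + 918 = -890579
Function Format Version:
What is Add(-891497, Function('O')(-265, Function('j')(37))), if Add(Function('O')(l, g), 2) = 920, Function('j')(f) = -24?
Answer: -890579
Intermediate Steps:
Function('O')(l, g) = 918 (Function('O')(l, g) = Add(-2, 920) = 918)
Add(-891497, Function('O')(-265, Function('j')(37))) = Add(-891497, 918) = -890579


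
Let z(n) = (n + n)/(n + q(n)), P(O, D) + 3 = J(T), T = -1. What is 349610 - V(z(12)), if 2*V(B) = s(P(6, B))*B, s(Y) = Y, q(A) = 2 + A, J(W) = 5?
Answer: 4544918/13 ≈ 3.4961e+5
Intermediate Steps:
P(O, D) = 2 (P(O, D) = -3 + 5 = 2)
z(n) = 2*n/(2 + 2*n) (z(n) = (n + n)/(n + (2 + n)) = (2*n)/(2 + 2*n) = 2*n/(2 + 2*n))
V(B) = B (V(B) = (2*B)/2 = B)
349610 - V(z(12)) = 349610 - 12/(1 + 12) = 349610 - 12/13 = 4544918/13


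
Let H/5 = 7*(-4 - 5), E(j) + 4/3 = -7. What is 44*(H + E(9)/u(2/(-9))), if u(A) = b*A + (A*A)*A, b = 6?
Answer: -665775/49 ≈ -13587.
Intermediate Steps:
E(j) = -25/3 (E(j) = -4/3 - 7 = -25/3)
H = -315 (H = 5*(7*(-4 - 5)) = 5*(7*(-9)) = 5*(-63) = -315)
u(A) = A³ + 6*A (u(A) = 6*A + (A*A)*A = 6*A + A²*A = 6*A + A³ = A³ + 6*A)
44*(H + E(9)/u(2/(-9))) = 44*(-315 - 25*(-9/(2*(6 + (2/(-9))²)))/3) = 44*(-315 - 25*(-9/(2*(6 + (2*(-⅑))²)))/3) = 44*(-315 - 25*(-9/(2*(6 + (-2/9)²)))/3) = 44*(-315 - 25*(-9/(2*(6 + 4/81)))/3) = 44*(-315 - 25/(3*((-2/9*490/81)))) = 44*(-315 - 25/(3*(-980/729))) = 44*(-315 - 25/3*(-729/980)) = 44*(-315 + 1215/196) = 44*(-60525/196) = -665775/49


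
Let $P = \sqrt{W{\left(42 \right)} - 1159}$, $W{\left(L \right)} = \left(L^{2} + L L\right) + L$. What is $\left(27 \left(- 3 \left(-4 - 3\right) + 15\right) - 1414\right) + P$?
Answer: $-442 + \sqrt{2411} \approx -392.9$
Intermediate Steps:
$W{\left(L \right)} = L + 2 L^{2}$ ($W{\left(L \right)} = \left(L^{2} + L^{2}\right) + L = 2 L^{2} + L = L + 2 L^{2}$)
$P = \sqrt{2411}$ ($P = \sqrt{42 \left(1 + 2 \cdot 42\right) - 1159} = \sqrt{42 \left(1 + 84\right) - 1159} = \sqrt{42 \cdot 85 - 1159} = \sqrt{3570 - 1159} = \sqrt{2411} \approx 49.102$)
$\left(27 \left(- 3 \left(-4 - 3\right) + 15\right) - 1414\right) + P = \left(27 \left(- 3 \left(-4 - 3\right) + 15\right) - 1414\right) + \sqrt{2411} = \left(27 \left(\left(-3\right) \left(-7\right) + 15\right) - 1414\right) + \sqrt{2411} = \left(27 \left(21 + 15\right) - 1414\right) + \sqrt{2411} = \left(27 \cdot 36 - 1414\right) + \sqrt{2411} = \left(972 - 1414\right) + \sqrt{2411} = -442 + \sqrt{2411}$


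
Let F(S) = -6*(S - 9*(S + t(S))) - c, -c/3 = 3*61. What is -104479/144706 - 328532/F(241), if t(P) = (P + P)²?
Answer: -1359547400219/1817161946778 ≈ -0.74817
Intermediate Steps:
t(P) = 4*P² (t(P) = (2*P)² = 4*P²)
c = -549 (c = -9*61 = -3*183 = -549)
F(S) = 549 + 48*S + 216*S² (F(S) = -6*(S - 9*(S + 4*S²)) - 1*(-549) = -6*(S + (-36*S² - 9*S)) + 549 = -6*(-36*S² - 8*S) + 549 = (48*S + 216*S²) + 549 = 549 + 48*S + 216*S²)
-104479/144706 - 328532/F(241) = -104479/144706 - 328532/(549 + 48*241 + 216*241²) = -104479*1/144706 - 328532/(549 + 11568 + 216*58081) = -104479/144706 - 328532/(549 + 11568 + 12545496) = -104479/144706 - 328532/12557613 = -1359547400219/1817161946778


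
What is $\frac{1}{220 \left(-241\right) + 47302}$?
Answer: $- \frac{1}{5718} \approx -0.00017489$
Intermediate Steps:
$\frac{1}{220 \left(-241\right) + 47302} = \frac{1}{-53020 + 47302} = \frac{1}{-5718} = - \frac{1}{5718}$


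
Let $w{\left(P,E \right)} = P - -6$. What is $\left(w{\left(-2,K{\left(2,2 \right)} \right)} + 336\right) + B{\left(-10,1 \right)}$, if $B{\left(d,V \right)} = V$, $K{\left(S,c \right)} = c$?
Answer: $341$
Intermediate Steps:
$w{\left(P,E \right)} = 6 + P$ ($w{\left(P,E \right)} = P + 6 = 6 + P$)
$\left(w{\left(-2,K{\left(2,2 \right)} \right)} + 336\right) + B{\left(-10,1 \right)} = \left(\left(6 - 2\right) + 336\right) + 1 = \left(4 + 336\right) + 1 = 340 + 1 = 341$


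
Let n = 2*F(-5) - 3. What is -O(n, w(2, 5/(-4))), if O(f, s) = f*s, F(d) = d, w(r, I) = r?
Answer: 26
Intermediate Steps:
n = -13 (n = 2*(-5) - 3 = -10 - 3 = -13)
-O(n, w(2, 5/(-4))) = -(-13)*2 = -1*(-26) = 26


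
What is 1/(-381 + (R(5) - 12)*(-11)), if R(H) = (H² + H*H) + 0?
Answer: -1/799 ≈ -0.0012516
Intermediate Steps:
R(H) = 2*H² (R(H) = (H² + H²) + 0 = 2*H² + 0 = 2*H²)
1/(-381 + (R(5) - 12)*(-11)) = 1/(-381 + (2*5² - 12)*(-11)) = 1/(-381 + (2*25 - 12)*(-11)) = 1/(-381 + (50 - 12)*(-11)) = 1/(-381 + 38*(-11)) = 1/(-381 - 418) = 1/(-799) = -1/799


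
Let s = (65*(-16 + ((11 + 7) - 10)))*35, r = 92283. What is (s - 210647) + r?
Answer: -136564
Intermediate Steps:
s = -18200 (s = (65*(-16 + (18 - 10)))*35 = (65*(-16 + 8))*35 = (65*(-8))*35 = -520*35 = -18200)
(s - 210647) + r = (-18200 - 210647) + 92283 = -228847 + 92283 = -136564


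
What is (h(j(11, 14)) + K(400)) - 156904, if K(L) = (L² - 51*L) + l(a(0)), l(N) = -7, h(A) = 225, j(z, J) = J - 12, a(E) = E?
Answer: -17086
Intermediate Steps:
j(z, J) = -12 + J
K(L) = -7 + L² - 51*L (K(L) = (L² - 51*L) - 7 = -7 + L² - 51*L)
(h(j(11, 14)) + K(400)) - 156904 = (225 + (-7 + 400² - 51*400)) - 156904 = (225 + (-7 + 160000 - 20400)) - 156904 = (225 + 139593) - 156904 = 139818 - 156904 = -17086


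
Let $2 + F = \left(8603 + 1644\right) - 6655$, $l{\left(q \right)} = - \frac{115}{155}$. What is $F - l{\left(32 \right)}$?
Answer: $\frac{111313}{31} \approx 3590.7$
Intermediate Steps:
$l{\left(q \right)} = - \frac{23}{31}$ ($l{\left(q \right)} = \left(-115\right) \frac{1}{155} = - \frac{23}{31}$)
$F = 3590$ ($F = -2 + \left(\left(8603 + 1644\right) - 6655\right) = -2 + \left(10247 - 6655\right) = -2 + 3592 = 3590$)
$F - l{\left(32 \right)} = 3590 - - \frac{23}{31} = 3590 + \frac{23}{31} = \frac{111313}{31}$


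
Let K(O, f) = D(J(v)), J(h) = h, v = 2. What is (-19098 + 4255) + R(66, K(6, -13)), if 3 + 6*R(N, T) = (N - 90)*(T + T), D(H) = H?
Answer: -29719/2 ≈ -14860.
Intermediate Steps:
K(O, f) = 2
R(N, T) = -½ + T*(-90 + N)/3 (R(N, T) = -½ + ((N - 90)*(T + T))/6 = -½ + ((-90 + N)*(2*T))/6 = -½ + (2*T*(-90 + N))/6 = -½ + T*(-90 + N)/3)
(-19098 + 4255) + R(66, K(6, -13)) = (-19098 + 4255) + (-½ - 30*2 + (⅓)*66*2) = -14843 + (-½ - 60 + 44) = -14843 - 33/2 = -29719/2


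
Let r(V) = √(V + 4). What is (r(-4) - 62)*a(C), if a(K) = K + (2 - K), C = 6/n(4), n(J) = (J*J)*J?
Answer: -124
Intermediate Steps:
r(V) = √(4 + V)
n(J) = J³ (n(J) = J²*J = J³)
C = 3/32 (C = 6/(4³) = 6/64 = 6*(1/64) = 3/32 ≈ 0.093750)
a(K) = 2
(r(-4) - 62)*a(C) = (√(4 - 4) - 62)*2 = (√0 - 62)*2 = (0 - 62)*2 = -62*2 = -124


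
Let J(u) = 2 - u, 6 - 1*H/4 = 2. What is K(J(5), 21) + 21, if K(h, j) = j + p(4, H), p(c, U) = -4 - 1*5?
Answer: 33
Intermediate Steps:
H = 16 (H = 24 - 4*2 = 24 - 8 = 16)
p(c, U) = -9 (p(c, U) = -4 - 5 = -9)
K(h, j) = -9 + j (K(h, j) = j - 9 = -9 + j)
K(J(5), 21) + 21 = (-9 + 21) + 21 = 12 + 21 = 33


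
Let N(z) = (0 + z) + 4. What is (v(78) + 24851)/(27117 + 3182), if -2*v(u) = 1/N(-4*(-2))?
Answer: 596423/727176 ≈ 0.82019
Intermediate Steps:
N(z) = 4 + z (N(z) = z + 4 = 4 + z)
v(u) = -1/24 (v(u) = -1/(2*(4 - 4*(-2))) = -1/(2*(4 + 8)) = -1/2/12 = -1/2*1/12 = -1/24)
(v(78) + 24851)/(27117 + 3182) = (-1/24 + 24851)/(27117 + 3182) = (596423/24)/30299 = (596423/24)*(1/30299) = 596423/727176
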